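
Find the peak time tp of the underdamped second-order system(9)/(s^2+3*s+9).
Standard form: ωn²/(s²+2ζωn·s+ωn²) → ωn = 3, ζ = 0.5.
ωd = ωn·√(1-ζ²) = 3·√(1-0.5²) = 2.598.
tp = π/ωd = π/2.598 = 1.209 s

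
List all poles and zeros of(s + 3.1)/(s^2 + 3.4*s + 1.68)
Set denominator = 0: s^2 + 3.4*s + 1.68 = (s + 2.8)(s + 0.6) = 0 → Poles: -0.6, -2.8
Set numerator = 0: s + 3.1 = 0 → Zeros: -3.1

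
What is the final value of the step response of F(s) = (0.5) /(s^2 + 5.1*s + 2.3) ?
FVT: lim_{t→∞} y(t) = lim_{s→0} s*Y(s) where Y(s) = F(s)/s.
= lim_{s→0} F(s) = F(0) = num(0)/den(0) = 0.5/2.3 = 0.2174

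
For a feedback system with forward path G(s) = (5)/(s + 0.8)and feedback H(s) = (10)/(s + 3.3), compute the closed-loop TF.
Closed-loop T = G/(1+GH).
Numerator: G_num * H_den = 5*s + 16.5.
Denominator: G_den * H_den + G_num * H_num = (s^2 + 4.1*s + 2.64) + (50) = s^2 + 4.1*s + 52.64.
T(s) = (5*s + 16.5)/(s^2 + 4.1*s + 52.64)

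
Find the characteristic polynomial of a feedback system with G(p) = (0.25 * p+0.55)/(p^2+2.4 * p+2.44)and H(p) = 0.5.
Characteristic poly = G_den * H_den + G_num * H_num = (p^2 + 2.4*p + 2.44) + (0.125*p + 0.275) = p^2 + 2.525*p + 2.715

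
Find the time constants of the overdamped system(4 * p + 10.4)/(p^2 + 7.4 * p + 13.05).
Overdamped: real poles at -4.5, -2.9. τ = -1/pole → τ₁ = 0.2222, τ₂ = 0.3448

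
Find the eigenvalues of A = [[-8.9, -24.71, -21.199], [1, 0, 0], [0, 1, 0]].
Eigenvalues solve det(λI - A) = 0.
Characteristic polynomial: λ^3 + 8.9*λ^2 + 24.71*λ + 21.199 = 0.
Factor: (λ + 4.3)(λ + 1.7)(λ + 2.9) = 0.
Roots: -1.7, -2.9, -4.3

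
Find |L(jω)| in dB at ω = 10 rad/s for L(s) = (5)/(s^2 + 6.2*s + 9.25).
Substitute s = j*10: L(j10) = -0.0375634 - 0.0256632j.
|L(j10)| = sqrt(Re² + Im²) = 0.04549.
20*log₁₀(0.04549) = -26.84 dB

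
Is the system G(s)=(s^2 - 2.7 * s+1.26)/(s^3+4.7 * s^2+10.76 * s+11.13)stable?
Denominator: s^3 + 4.7*s^2 + 10.76*s + 11.13 = (s + 2.1)(s^2 + 2.6*s + 5.3). Poles: -1.3 + 1.9j, -1.3 - 1.9j, -2.1. All Re(p)<0: Yes (stable)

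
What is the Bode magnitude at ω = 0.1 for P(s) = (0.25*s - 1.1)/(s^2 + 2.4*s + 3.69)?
Substitute s = j*0.1: P(j0.1) = -0.297206 + 0.0261765j.
|P(j0.1)| = sqrt(Re² + Im²) = 0.2984.
20*log₁₀(0.2984) = -10.51 dB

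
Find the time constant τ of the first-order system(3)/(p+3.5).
First-order system: τ = -1/pole. Pole = -3.5. τ = -1/(-3.5) = 0.2857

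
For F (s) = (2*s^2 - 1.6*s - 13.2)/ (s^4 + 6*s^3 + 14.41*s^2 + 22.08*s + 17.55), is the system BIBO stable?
Denominator: s^4 + 6*s^3 + 14.41*s^2 + 22.08*s + 17.55 = (s + 3)(s + 1.8)(s^2 + 1.2*s + 3.25). Poles: -0.6 + 1.7j, -0.6 - 1.7j, -1.8, -3. All Re(p)<0: Yes (stable)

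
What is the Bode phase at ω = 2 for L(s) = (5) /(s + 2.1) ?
Substitute s = j*2: L(j2) = 1.24851 - 1.18906j.
∠L(j2) = atan2(Im, Re) = atan2(-1.18906, 1.24851) = -43.60°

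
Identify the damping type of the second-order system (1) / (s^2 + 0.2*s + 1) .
Standard form: ωn²/(s²+2ζωn·s+ωn²) gives ωn=1, ζ=0.1.
Underdamped (ζ = 0.1 < 1)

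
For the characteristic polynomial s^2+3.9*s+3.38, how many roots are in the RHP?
s^2 + 3.9*s + 3.38 = (s + 2.6)(s + 1.3). Poles: -1.3, -2.6. RHP poles (Re>0): 0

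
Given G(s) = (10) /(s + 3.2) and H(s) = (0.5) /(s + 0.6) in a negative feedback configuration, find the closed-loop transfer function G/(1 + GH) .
Closed-loop T = G/(1+GH).
Numerator: G_num * H_den = 10*s + 6.
Denominator: G_den * H_den + G_num * H_num = (s^2 + 3.8*s + 1.92) + (5) = s^2 + 3.8*s + 6.92.
T(s) = (10*s + 6)/(s^2 + 3.8*s + 6.92)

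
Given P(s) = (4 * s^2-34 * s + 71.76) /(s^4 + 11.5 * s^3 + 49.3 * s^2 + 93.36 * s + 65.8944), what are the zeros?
Set numerator = 0: 4*s^2 - 34*s + 71.76 = 4*(s - 3.9)(s - 4.6) = 0 → Zeros: 3.9, 4.6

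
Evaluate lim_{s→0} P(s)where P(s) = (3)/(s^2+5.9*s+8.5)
DC gain = P(0) = num(0)/den(0) = 3/8.5 = 0.3529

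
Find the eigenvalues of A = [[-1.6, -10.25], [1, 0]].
Eigenvalues solve det(λI - A) = 0.
Characteristic polynomial: λ^2 + 1.6*λ + 10.25 = 0.
Roots: -0.8 + 3.1j, -0.8 - 3.1j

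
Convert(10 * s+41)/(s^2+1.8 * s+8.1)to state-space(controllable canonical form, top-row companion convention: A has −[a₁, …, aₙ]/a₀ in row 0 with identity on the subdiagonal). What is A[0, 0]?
Reachable canonical form for den = s^2 + 1.8*s + 8.1: top row of A = -[a₁,a₂,...,aₙ]/a₀, ones on the subdiagonal, zeros elsewhere.
A = [[-1.8, -8.1], [1, 0]].
A[0,0] = -1.8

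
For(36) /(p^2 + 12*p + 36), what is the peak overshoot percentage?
Standard form: ωn²/(p²+2ζωn·p+ωn²) → ωn = 6, ζ = 1.
ζ ≥ 1, so the response is non-oscillatory: peak overshoot = 0%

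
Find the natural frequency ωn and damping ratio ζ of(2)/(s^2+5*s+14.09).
Underdamped: complex pole -2.5 + 2.8j. ωn = |pole| = 3.754, ζ = -Re(pole)/ωn = 0.666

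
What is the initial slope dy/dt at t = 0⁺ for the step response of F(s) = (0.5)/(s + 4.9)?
IVT: y'(0⁺) = lim_{s→∞} s²·Y(s) = lim_{s→∞} s·F(s).
deg(num) = 0, deg(den) = 1, relative degree = 1, so s·F(s) → (leading num)/(leading den) = 0.5/1 = 0.5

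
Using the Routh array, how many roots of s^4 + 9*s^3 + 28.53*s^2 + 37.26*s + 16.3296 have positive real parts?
Routh array:
s^4: [1, 28.53, 16.3296]; s^3: [9, 37.26]; s^2: [24.39, 16.3296]; s^1: [31.2343]; s^0: [16.3296]
First column: [1, 9, 24.39, 31.2343, 16.3296]. Sign changes = RHP roots = 0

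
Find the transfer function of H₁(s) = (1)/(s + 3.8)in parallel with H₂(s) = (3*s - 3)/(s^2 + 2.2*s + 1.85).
Parallel: H = H₁ + H₂ = (n₁·d₂ + n₂·d₁)/(d₁·d₂).
n₁·d₂ = s^2 + 2.2*s + 1.85. n₂·d₁ = 3*s^2 + 8.4*s - 11.4. Sum = 4*s^2 + 10.6*s - 9.55. d₁·d₂ = s^3 + 6*s^2 + 10.21*s + 7.03.
H(s) = (4*s^2 + 10.6*s - 9.55)/(s^3 + 6*s^2 + 10.21*s + 7.03)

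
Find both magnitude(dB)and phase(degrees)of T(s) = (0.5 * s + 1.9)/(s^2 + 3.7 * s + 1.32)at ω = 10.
Substitute s = j*10: T(j10) = -0.000224368 - 0.050753j.
|T| = 20*log₁₀(sqrt(Re²+Im²)) = -25.89 dB.
∠T = atan2(Im, Re) = -90.25°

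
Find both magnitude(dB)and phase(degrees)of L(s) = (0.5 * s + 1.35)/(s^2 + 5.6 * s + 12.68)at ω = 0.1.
Substitute s = j*0.1: L(j0.1) = 0.106517 - 0.000761615j.
|L| = 20*log₁₀(sqrt(Re²+Im²)) = -19.45 dB.
∠L = atan2(Im, Re) = -0.41°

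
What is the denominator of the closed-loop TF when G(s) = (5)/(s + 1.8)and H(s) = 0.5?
Characteristic poly = G_den * H_den + G_num * H_num = (s + 1.8) + (2.5) = s + 4.3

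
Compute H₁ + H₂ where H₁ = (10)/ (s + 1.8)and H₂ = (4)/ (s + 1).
Parallel: H = H₁ + H₂ = (n₁·d₂ + n₂·d₁)/(d₁·d₂).
n₁·d₂ = 10*s + 10. n₂·d₁ = 4*s + 7.2. Sum = 14*s + 17.2. d₁·d₂ = s^2 + 2.8*s + 1.8.
H(s) = (14*s + 17.2)/(s^2 + 2.8*s + 1.8)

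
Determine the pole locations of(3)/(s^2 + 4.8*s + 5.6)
Set denominator = 0: s^2 + 4.8*s + 5.6 = (s + 2.8)(s + 2) = 0 → Poles: -2, -2.8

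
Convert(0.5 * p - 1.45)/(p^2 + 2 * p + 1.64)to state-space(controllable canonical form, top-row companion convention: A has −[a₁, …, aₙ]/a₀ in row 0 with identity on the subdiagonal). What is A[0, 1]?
Reachable canonical form for den = p^2 + 2*p + 1.64: top row of A = -[a₁,a₂,...,aₙ]/a₀, ones on the subdiagonal, zeros elsewhere.
A = [[-2, -1.64], [1, 0]].
A[0,1] = -1.64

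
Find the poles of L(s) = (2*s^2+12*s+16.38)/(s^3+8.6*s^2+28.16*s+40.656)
Set denominator = 0: s^3 + 8.6*s^2 + 28.16*s + 40.656 = (s + 4.2)(s^2 + 4.4*s + 9.68) = 0 → Poles: -2.2 + 2.2j, -2.2 - 2.2j, -4.2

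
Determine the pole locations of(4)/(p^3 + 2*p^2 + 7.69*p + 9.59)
Set denominator = 0: p^3 + 2*p^2 + 7.69*p + 9.59 = (p + 1.4)(p^2 + 0.6*p + 6.85) = 0 → Poles: -0.3 + 2.6j, -0.3 - 2.6j, -1.4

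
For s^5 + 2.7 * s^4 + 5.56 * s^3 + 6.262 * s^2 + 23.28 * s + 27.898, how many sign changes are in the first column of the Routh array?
Routh array:
s^5: [1, 5.56, 23.28]; s^4: [2.7, 6.262, 27.898]; s^3: [3.24074, 12.9474]; s^2: [-4.52504, 27.898]; s^1: [32.9274]; s^0: [27.898]
First column: [1, 2.7, 3.24074, -4.52504, 32.9274, 27.898]. Sign changes = 2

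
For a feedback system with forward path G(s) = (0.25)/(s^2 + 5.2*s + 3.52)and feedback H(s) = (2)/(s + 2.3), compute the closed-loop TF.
Closed-loop T = G/(1+GH).
Numerator: G_num * H_den = 0.25*s + 0.575.
Denominator: G_den * H_den + G_num * H_num = (s^3 + 7.5*s^2 + 15.48*s + 8.096) + (0.5) = s^3 + 7.5*s^2 + 15.48*s + 8.596.
T(s) = (0.25*s + 0.575)/(s^3 + 7.5*s^2 + 15.48*s + 8.596)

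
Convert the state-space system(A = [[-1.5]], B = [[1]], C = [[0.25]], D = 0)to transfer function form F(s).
F(s) = C(sI - A)⁻¹B + D.
Characteristic polynomial det(sI - A) = s + 1.5.
Numerator from C·adj(sI-A)·B + D·det(sI-A) = 0.25.
F(s) = (0.25)/(s + 1.5)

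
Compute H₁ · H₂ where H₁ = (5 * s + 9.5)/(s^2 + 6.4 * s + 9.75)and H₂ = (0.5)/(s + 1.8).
Series: H = H₁ · H₂ = (n₁·n₂)/(d₁·d₂).
Num: n₁·n₂ = 2.5*s + 4.75. Den: d₁·d₂ = s^3 + 8.2*s^2 + 21.27*s + 17.55.
H(s) = (2.5*s + 4.75)/(s^3 + 8.2*s^2 + 21.27*s + 17.55)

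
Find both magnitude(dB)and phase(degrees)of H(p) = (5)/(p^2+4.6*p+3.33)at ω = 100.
Substitute p = j*100: H(j100) = -0.00049911 - 2.29667e-05j.
|H| = 20*log₁₀(sqrt(Re²+Im²)) = -66.03 dB.
∠H = atan2(Im, Re) = -177.37°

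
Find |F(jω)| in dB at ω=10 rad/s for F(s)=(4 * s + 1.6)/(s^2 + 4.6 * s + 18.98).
Substitute s = j*10: F(j10) = 0.197042 - 0.381833j.
|F(j10)| = sqrt(Re² + Im²) = 0.4297.
20*log₁₀(0.4297) = -7.34 dB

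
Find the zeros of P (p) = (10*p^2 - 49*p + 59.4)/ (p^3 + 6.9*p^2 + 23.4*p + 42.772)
Set numerator = 0: 10*p^2 - 49*p + 59.4 = 10*(p - 2.2)(p - 2.7) = 0 → Zeros: 2.2, 2.7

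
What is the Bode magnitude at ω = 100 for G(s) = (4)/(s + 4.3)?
Substitute s = j*100: G(j100) = 0.00171683 - 0.0399262j.
|G(j100)| = sqrt(Re² + Im²) = 0.03996.
20*log₁₀(0.03996) = -27.97 dB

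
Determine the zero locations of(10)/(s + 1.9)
Numerator is a nonzero constant (10) → Zeros: none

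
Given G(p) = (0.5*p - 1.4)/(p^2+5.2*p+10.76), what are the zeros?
Set numerator = 0: 0.5*p - 1.4 = 0 → Zeros: 2.8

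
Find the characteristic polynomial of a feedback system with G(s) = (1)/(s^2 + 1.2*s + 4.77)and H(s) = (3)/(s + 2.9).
Characteristic poly = G_den * H_den + G_num * H_num = (s^3 + 4.1*s^2 + 8.25*s + 13.833) + (3) = s^3 + 4.1*s^2 + 8.25*s + 16.833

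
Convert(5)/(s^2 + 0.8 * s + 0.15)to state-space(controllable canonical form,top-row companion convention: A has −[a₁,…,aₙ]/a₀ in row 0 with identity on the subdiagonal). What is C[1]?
Reachable canonical form: C = numerator coefficients (right-aligned, zero-padded to length n).
num = 5, C = [[0, 5]].
C[1] = 5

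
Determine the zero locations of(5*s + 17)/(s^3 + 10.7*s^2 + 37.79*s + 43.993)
Set numerator = 0: 5*s + 17 = 0 → Zeros: -3.4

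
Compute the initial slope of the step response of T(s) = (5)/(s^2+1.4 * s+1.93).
IVT: y'(0⁺) = lim_{s→∞} s²·Y(s) = lim_{s→∞} s·T(s).
deg(num) = 0, deg(den) = 2, relative degree = 2 ≥ 2, so s·T(s) → 0. Initial slope = 0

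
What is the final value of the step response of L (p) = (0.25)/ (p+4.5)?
FVT: lim_{t→∞} y(t) = lim_{p→0} p*Y(p) where Y(p) = L(p)/p.
= lim_{p→0} L(p) = L(0) = num(0)/den(0) = 0.25/4.5 = 0.05556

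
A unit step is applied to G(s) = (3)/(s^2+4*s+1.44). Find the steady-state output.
FVT: lim_{t→∞} y(t) = lim_{s→0} s*Y(s) where Y(s) = G(s)/s.
= lim_{s→0} G(s) = G(0) = num(0)/den(0) = 3/1.44 = 2.083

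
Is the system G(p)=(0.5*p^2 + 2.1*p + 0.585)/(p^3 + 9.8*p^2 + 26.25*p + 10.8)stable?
Denominator: p^3 + 9.8*p^2 + 26.25*p + 10.8 = (p + 0.5)(p + 4.5)(p + 4.8). Poles: -0.5, -4.5, -4.8. All Re(p)<0: Yes (stable)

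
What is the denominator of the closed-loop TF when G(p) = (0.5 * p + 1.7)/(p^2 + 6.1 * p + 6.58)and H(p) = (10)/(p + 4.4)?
Characteristic poly = G_den * H_den + G_num * H_num = (p^3 + 10.5*p^2 + 33.42*p + 28.952) + (5*p + 17) = p^3 + 10.5*p^2 + 38.42*p + 45.952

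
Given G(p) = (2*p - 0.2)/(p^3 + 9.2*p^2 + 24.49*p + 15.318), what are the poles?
Set denominator = 0: p^3 + 9.2*p^2 + 24.49*p + 15.318 = (p + 4.6)(p + 3.7)(p + 0.9) = 0 → Poles: -0.9, -3.7, -4.6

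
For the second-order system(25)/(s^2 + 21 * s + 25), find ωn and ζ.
Standard form: ωn²/(s²+2ζωn·s+ωn²).
const=25=ωn² → ωn=5, s coeff=21=2ζωn → ζ=2.1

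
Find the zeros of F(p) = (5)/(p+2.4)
Numerator is a nonzero constant (5) → Zeros: none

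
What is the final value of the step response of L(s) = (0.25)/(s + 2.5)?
FVT: lim_{t→∞} y(t) = lim_{s→0} s*Y(s) where Y(s) = L(s)/s.
= lim_{s→0} L(s) = L(0) = num(0)/den(0) = 0.25/2.5 = 0.1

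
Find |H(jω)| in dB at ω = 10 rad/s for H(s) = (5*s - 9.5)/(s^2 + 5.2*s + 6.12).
Substitute s = j*10: H(j10) = 0.30318 - 0.364664j.
|H(j10)| = sqrt(Re² + Im²) = 0.4742.
20*log₁₀(0.4742) = -6.48 dB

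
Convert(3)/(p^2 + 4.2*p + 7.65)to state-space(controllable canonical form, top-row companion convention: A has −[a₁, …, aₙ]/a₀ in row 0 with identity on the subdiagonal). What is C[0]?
Reachable canonical form: C = numerator coefficients (right-aligned, zero-padded to length n).
num = 3, C = [[0, 3]].
C[0] = 0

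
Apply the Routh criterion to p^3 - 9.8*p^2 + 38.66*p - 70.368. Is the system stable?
Routh array:
p^3: [1, 38.66]; p^2: [-9.8, -70.368]; p^1: [31.4796]; p^0: [-70.368]
First column: [1, -9.8, 31.4796, -70.368]. Sign changes = 3.
No, unstable (3 RHP root(s))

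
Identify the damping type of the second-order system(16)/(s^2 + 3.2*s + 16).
Standard form: ωn²/(s²+2ζωn·s+ωn²) gives ωn=4, ζ=0.4.
Underdamped (ζ = 0.4 < 1)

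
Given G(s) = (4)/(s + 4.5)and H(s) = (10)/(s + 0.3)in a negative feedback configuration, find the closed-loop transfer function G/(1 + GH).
Closed-loop T = G/(1+GH).
Numerator: G_num * H_den = 4*s + 1.2.
Denominator: G_den * H_den + G_num * H_num = (s^2 + 4.8*s + 1.35) + (40) = s^2 + 4.8*s + 41.35.
T(s) = (4*s + 1.2)/(s^2 + 4.8*s + 41.35)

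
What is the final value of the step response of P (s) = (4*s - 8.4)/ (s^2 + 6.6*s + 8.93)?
FVT: lim_{t→∞} y(t) = lim_{s→0} s*Y(s) where Y(s) = P(s)/s.
= lim_{s→0} P(s) = P(0) = num(0)/den(0) = -8.4/8.93 = -0.9406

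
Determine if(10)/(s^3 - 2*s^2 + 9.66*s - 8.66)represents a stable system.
Denominator: s^3 - 2*s^2 + 9.66*s - 8.66 = (s - 1)(s^2 - s + 8.66). Poles: 0.5 + 2.9j, 0.5 - 2.9j, 1. All Re(p)<0: No (unstable)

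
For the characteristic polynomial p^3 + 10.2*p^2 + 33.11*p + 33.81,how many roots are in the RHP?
p^3 + 10.2*p^2 + 33.11*p + 33.81 = (p + 2.1)(p + 4.6)(p + 3.5). Poles: -2.1, -3.5, -4.6. RHP poles (Re>0): 0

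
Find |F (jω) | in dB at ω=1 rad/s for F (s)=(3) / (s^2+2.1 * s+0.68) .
Substitute s = j*1: F(j1) = -0.212747 - 1.39615j.
|F(j1)| = sqrt(Re² + Im²) = 1.412.
20*log₁₀(1.412) = 3.00 dB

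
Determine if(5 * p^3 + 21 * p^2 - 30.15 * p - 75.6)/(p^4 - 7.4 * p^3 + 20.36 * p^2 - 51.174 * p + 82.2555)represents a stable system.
Denominator: p^4 - 7.4*p^3 + 20.36*p^2 - 51.174*p + 82.2555 = (p - 4.5)(p - 2.7)(p^2 - 0.2*p + 6.77). Poles: 0.1 + 2.6j, 0.1 - 2.6j, 2.7, 4.5. All Re(p)<0: No (unstable)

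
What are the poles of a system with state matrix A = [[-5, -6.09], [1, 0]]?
Eigenvalues solve det(λI - A) = 0.
Characteristic polynomial: λ^2 + 5*λ + 6.09 = 0.
Factor: (λ + 2.9)(λ + 2.1) = 0.
Roots: -2.1, -2.9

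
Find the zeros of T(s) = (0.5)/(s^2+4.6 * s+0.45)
Numerator is a nonzero constant (0.5) → Zeros: none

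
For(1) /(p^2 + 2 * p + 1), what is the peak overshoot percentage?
Standard form: ωn²/(p²+2ζωn·p+ωn²) → ωn = 1, ζ = 1.
ζ ≥ 1, so the response is non-oscillatory: peak overshoot = 0%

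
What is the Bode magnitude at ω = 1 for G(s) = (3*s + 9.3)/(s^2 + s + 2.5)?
Substitute s = j*1: G(j1) = 5.21538 - 1.47692j.
|G(j1)| = sqrt(Re² + Im²) = 5.42.
20*log₁₀(5.42) = 14.68 dB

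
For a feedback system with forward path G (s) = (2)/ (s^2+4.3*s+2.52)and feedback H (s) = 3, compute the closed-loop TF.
Closed-loop T = G/(1+GH).
Numerator: G_num * H_den = 2.
Denominator: G_den * H_den + G_num * H_num = (s^2 + 4.3*s + 2.52) + (6) = s^2 + 4.3*s + 8.52.
T(s) = (2)/(s^2 + 4.3*s + 8.52)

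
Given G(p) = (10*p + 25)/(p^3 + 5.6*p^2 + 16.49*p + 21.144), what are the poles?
Set denominator = 0: p^3 + 5.6*p^2 + 16.49*p + 21.144 = (p + 2.4)(p^2 + 3.2*p + 8.81) = 0 → Poles: -1.6 + 2.5j, -1.6 - 2.5j, -2.4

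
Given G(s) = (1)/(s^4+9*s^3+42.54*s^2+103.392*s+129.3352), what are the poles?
Set denominator = 0: s^4 + 9*s^3 + 42.54*s^2 + 103.392*s + 129.3352 = (s^2 + 3.8*s + 12.02)(s^2 + 5.2*s + 10.76) = 0 → Poles: -1.9 + 2.9j, -1.9 - 2.9j, -2.6 + 2j, -2.6 - 2j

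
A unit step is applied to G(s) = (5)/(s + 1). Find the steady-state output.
FVT: lim_{t→∞} y(t) = lim_{s→0} s*Y(s) where Y(s) = G(s)/s.
= lim_{s→0} G(s) = G(0) = num(0)/den(0) = 5/1 = 5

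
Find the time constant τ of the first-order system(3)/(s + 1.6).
First-order system: τ = -1/pole. Pole = -1.6. τ = -1/(-1.6) = 0.625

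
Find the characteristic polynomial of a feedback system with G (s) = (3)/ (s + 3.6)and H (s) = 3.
Characteristic poly = G_den * H_den + G_num * H_num = (s + 3.6) + (9) = s + 12.6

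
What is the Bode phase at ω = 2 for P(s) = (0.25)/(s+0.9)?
Substitute s = j*2: P(j2) = 0.0467775 - 0.10395j.
∠P(j2) = atan2(Im, Re) = atan2(-0.10395, 0.0467775) = -65.77°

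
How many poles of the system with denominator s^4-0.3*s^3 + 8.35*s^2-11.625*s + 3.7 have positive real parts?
s^4 - 0.3*s^3 + 8.35*s^2 - 11.625*s + 3.7 = (s - 0.5)(s - 0.8)(s^2 + s + 9.25). Poles: -0.5 + 3j, -0.5 - 3j, 0.5, 0.8. RHP poles (Re>0): 2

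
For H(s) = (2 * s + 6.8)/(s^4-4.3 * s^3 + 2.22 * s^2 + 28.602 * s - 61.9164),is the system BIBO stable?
Denominator: s^4 - 4.3*s^3 + 2.22*s^2 + 28.602*s - 61.9164 = (s - 2.7)(s + 2.6)(s^2 - 4.2*s + 8.82). Poles: -2.6, 2.1 + 2.1j, 2.1 - 2.1j, 2.7. All Re(p)<0: No (unstable)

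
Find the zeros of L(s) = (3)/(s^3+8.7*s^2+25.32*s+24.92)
Numerator is a nonzero constant (3) → Zeros: none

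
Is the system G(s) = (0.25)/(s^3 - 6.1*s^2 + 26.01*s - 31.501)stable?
Denominator: s^3 - 6.1*s^2 + 26.01*s - 31.501 = (s - 1.7)(s^2 - 4.4*s + 18.53). Poles: 1.7, 2.2 + 3.7j, 2.2 - 3.7j. All Re(p)<0: No (unstable)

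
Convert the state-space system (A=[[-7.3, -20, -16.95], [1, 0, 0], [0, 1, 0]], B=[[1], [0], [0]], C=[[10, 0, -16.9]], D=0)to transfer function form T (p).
T(p) = C(pI - A)⁻¹B + D.
Characteristic polynomial det(pI - A) = p^3 + 7.3*p^2 + 20*p + 16.95.
Numerator from C·adj(pI-A)·B + D·det(pI-A) = 10*p^2 - 16.9.
T(p) = (10*p^2 - 16.9)/(p^3 + 7.3*p^2 + 20*p + 16.95)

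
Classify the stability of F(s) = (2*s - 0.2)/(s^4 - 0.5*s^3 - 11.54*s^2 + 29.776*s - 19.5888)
Denominator: s^4 - 0.5*s^3 - 11.54*s^2 + 29.776*s - 19.5888 = (s - 1.1)(s + 4.2)(s^2 - 3.6*s + 4.24). Poles: -4.2, 1.1, 1.8 + 1j, 1.8 - 1j. Unstable (3 pole(s) in RHP)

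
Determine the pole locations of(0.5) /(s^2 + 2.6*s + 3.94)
Set denominator = 0: s^2 + 2.6*s + 3.94 = 0 → Poles: -1.3 + 1.5j, -1.3 - 1.5j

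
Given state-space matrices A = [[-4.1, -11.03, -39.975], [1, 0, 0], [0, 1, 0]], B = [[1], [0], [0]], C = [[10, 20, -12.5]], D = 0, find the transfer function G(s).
G(s) = C(sI - A)⁻¹B + D.
Characteristic polynomial det(sI - A) = s^3 + 4.1*s^2 + 11.03*s + 39.975.
Numerator from C·adj(sI-A)·B + D·det(sI-A) = 10*s^2 + 20*s - 12.5.
G(s) = (10*s^2 + 20*s - 12.5)/(s^3 + 4.1*s^2 + 11.03*s + 39.975)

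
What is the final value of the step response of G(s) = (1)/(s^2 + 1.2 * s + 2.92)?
FVT: lim_{t→∞} y(t) = lim_{s→0} s*Y(s) where Y(s) = G(s)/s.
= lim_{s→0} G(s) = G(0) = num(0)/den(0) = 1/2.92 = 0.3425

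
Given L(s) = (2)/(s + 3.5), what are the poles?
Set denominator = 0: s + 3.5 = 0 → Poles: -3.5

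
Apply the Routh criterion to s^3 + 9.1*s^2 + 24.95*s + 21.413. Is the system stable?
Routh array:
s^3: [1, 24.95]; s^2: [9.1, 21.413]; s^1: [22.5969]; s^0: [21.413]
First column: [1, 9.1, 22.5969, 21.413]. Sign changes = 0.
Yes, stable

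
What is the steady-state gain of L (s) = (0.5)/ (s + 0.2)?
DC gain = L(0) = num(0)/den(0) = 0.5/0.2 = 2.5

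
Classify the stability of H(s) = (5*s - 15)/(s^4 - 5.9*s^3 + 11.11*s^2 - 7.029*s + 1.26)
Denominator: s^4 - 5.9*s^3 + 11.11*s^2 - 7.029*s + 1.26 = (s - 0.7)(s - 0.3)(s - 2.4)(s - 2.5). Poles: 0.3, 0.7, 2.4, 2.5. Unstable (4 pole(s) in RHP)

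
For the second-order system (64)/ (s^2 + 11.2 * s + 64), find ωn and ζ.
Standard form: ωn²/(s²+2ζωn·s+ωn²).
const=64=ωn² → ωn=8, s coeff=11.2=2ζωn → ζ=0.7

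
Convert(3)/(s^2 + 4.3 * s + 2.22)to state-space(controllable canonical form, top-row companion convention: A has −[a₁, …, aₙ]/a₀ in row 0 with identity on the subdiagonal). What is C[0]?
Reachable canonical form: C = numerator coefficients (right-aligned, zero-padded to length n).
num = 3, C = [[0, 3]].
C[0] = 0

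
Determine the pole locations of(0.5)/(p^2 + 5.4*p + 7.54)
Set denominator = 0: p^2 + 5.4*p + 7.54 = 0 → Poles: -2.7 + 0.5j, -2.7 - 0.5j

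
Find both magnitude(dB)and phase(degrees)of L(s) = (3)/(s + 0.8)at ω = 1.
Substitute s = j*1: L(j1) = 1.46341 - 1.82927j.
|L| = 20*log₁₀(sqrt(Re²+Im²)) = 7.39 dB.
∠L = atan2(Im, Re) = -51.34°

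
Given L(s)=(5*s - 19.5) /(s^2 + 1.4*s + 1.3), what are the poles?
Set denominator = 0: s^2 + 1.4*s + 1.3 = 0 → Poles: -0.7 + 0.9j, -0.7 - 0.9j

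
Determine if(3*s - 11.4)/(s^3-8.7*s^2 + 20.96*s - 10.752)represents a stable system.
Denominator: s^3 - 8.7*s^2 + 20.96*s - 10.752 = (s - 4.8)(s - 0.7)(s - 3.2). Poles: 0.7, 3.2, 4.8. All Re(p)<0: No (unstable)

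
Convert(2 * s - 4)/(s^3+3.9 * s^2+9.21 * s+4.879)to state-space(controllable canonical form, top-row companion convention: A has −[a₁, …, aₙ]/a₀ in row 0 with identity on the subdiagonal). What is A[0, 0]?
Reachable canonical form for den = s^3 + 3.9*s^2 + 9.21*s + 4.879: top row of A = -[a₁,a₂,...,aₙ]/a₀, ones on the subdiagonal, zeros elsewhere.
A = [[-3.9, -9.21, -4.879], [1, 0, 0], [0, 1, 0]].
A[0,0] = -3.9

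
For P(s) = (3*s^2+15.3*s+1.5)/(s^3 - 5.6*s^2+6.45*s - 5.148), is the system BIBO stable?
Denominator: s^3 - 5.6*s^2 + 6.45*s - 5.148 = (s - 4.4)(s^2 - 1.2*s + 1.17). Poles: 0.6 + 0.9j, 0.6 - 0.9j, 4.4. All Re(p)<0: No (unstable)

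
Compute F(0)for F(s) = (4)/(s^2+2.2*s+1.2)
DC gain = F(0) = num(0)/den(0) = 4/1.2 = 3.333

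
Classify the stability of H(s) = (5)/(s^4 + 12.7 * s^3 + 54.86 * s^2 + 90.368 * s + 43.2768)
Denominator: s^4 + 12.7*s^3 + 54.86*s^2 + 90.368*s + 43.2768 = (s + 2.4)(s + 4.6)(s + 4.9)(s + 0.8). Poles: -0.8, -2.4, -4.6, -4.9. Stable (all poles in LHP)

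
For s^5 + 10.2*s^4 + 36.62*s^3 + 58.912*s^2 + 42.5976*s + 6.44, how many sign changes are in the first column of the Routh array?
Routh array:
s^5: [1, 36.62, 42.5976]; s^4: [10.2, 58.912, 6.44]; s^3: [30.8443, 41.9662]; s^2: [45.0341, 6.44]; s^1: [37.5554]; s^0: [6.44]
First column: [1, 10.2, 30.8443, 45.0341, 37.5554, 6.44]. Sign changes = 0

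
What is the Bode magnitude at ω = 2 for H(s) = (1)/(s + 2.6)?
Substitute s = j*2: H(j2) = 0.241636 - 0.185874j.
|H(j2)| = sqrt(Re² + Im²) = 0.3049.
20*log₁₀(0.3049) = -10.32 dB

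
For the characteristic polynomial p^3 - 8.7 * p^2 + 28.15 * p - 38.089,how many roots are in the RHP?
p^3 - 8.7*p^2 + 28.15*p - 38.089 = (p - 4.1)(p^2 - 4.6*p + 9.29). Poles: 2.3 + 2j, 2.3 - 2j, 4.1. RHP poles (Re>0): 3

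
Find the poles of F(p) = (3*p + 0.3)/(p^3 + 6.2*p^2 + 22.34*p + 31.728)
Set denominator = 0: p^3 + 6.2*p^2 + 22.34*p + 31.728 = (p + 2.4)(p^2 + 3.8*p + 13.22) = 0 → Poles: -1.9 + 3.1j, -1.9 - 3.1j, -2.4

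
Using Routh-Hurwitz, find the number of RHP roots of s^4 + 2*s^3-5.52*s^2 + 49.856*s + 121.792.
Routh array:
s^4: [1, -5.52, 121.792]; s^3: [2, 49.856]; s^2: [-30.448, 121.792]; s^1: [57.856]; s^0: [121.792]
First column: [1, 2, -30.448, 57.856, 121.792]. Sign changes = RHP roots = 2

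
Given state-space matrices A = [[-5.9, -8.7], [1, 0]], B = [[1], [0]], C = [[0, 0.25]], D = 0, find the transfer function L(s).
L(s) = C(sI - A)⁻¹B + D.
Characteristic polynomial det(sI - A) = s^2 + 5.9*s + 8.7.
Numerator from C·adj(sI-A)·B + D·det(sI-A) = 0.25.
L(s) = (0.25)/(s^2 + 5.9*s + 8.7)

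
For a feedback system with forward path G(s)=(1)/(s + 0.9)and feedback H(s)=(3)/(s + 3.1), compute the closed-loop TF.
Closed-loop T = G/(1+GH).
Numerator: G_num * H_den = s + 3.1.
Denominator: G_den * H_den + G_num * H_num = (s^2 + 4*s + 2.79) + (3) = s^2 + 4*s + 5.79.
T(s) = (s + 3.1)/(s^2 + 4*s + 5.79)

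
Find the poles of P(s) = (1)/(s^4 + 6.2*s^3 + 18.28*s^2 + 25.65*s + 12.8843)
Set denominator = 0: s^4 + 6.2*s^3 + 18.28*s^2 + 25.65*s + 12.8843 = (s + 1.1)(s + 1.7)(s^2 + 3.4*s + 6.89) = 0 → Poles: -1.1, -1.7, -1.7 + 2j, -1.7 - 2j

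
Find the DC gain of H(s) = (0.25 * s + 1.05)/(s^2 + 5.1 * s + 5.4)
DC gain = H(0) = num(0)/den(0) = 1.05/5.4 = 0.1944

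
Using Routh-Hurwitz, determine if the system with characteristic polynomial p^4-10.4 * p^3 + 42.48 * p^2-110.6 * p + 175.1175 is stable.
Routh array:
p^4: [1, 42.48, 175.1175]; p^3: [-10.4, -110.6]; p^2: [31.8454, 175.1175]; p^1: [-53.4105]; p^0: [175.1175]
First column: [1, -10.4, 31.8454, -53.4105, 175.1175]. Sign changes = 4.
No, unstable (4 RHP root(s))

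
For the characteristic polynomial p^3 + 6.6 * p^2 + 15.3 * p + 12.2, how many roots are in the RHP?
p^3 + 6.6*p^2 + 15.3*p + 12.2 = (p + 2)(p^2 + 4.6*p + 6.1). Poles: -2, -2.3 + 0.9j, -2.3 - 0.9j. RHP poles (Re>0): 0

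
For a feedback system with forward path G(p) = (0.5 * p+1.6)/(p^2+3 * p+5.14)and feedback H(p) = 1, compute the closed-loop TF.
Closed-loop T = G/(1+GH).
Numerator: G_num * H_den = 0.5*p + 1.6.
Denominator: G_den * H_den + G_num * H_num = (p^2 + 3*p + 5.14) + (0.5*p + 1.6) = p^2 + 3.5*p + 6.74.
T(p) = (0.5*p + 1.6)/(p^2 + 3.5*p + 6.74)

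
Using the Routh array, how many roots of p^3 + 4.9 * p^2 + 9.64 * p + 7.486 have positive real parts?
Routh array:
p^3: [1, 9.64]; p^2: [4.9, 7.486]; p^1: [8.11224]; p^0: [7.486]
First column: [1, 4.9, 8.11224, 7.486]. Sign changes = RHP roots = 0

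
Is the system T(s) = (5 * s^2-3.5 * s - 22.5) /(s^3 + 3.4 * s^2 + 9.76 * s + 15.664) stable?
Denominator: s^3 + 3.4*s^2 + 9.76*s + 15.664 = (s + 2.2)(s^2 + 1.2*s + 7.12). Poles: -0.6 + 2.6j, -0.6 - 2.6j, -2.2. All Re(p)<0: Yes (stable)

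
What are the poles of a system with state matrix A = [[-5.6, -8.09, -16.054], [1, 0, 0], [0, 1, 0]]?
Eigenvalues solve det(λI - A) = 0.
Characteristic polynomial: λ^3 + 5.6*λ^2 + 8.09*λ + 16.054 = 0.
Factor: (λ + 4.6)(λ^2 + λ + 3.49) = 0.
Roots: -0.5 + 1.8j, -0.5 - 1.8j, -4.6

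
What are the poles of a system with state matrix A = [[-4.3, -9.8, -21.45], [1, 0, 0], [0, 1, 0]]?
Eigenvalues solve det(λI - A) = 0.
Characteristic polynomial: λ^3 + 4.3*λ^2 + 9.8*λ + 21.45 = 0.
Factor: (λ + 3.3)(λ^2 + λ + 6.5) = 0.
Roots: -0.5 + 2.5j, -0.5 - 2.5j, -3.3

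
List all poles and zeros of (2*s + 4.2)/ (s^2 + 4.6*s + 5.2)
Set denominator = 0: s^2 + 4.6*s + 5.2 = (s + 2)(s + 2.6) = 0 → Poles: -2, -2.6
Set numerator = 0: 2*s + 4.2 = 0 → Zeros: -2.1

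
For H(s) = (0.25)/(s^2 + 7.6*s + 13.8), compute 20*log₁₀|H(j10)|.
Substitute s = j*10: H(j10) = -0.00163178 - 0.00143869j.
|H(j10)| = sqrt(Re² + Im²) = 0.002175.
20*log₁₀(0.002175) = -53.25 dB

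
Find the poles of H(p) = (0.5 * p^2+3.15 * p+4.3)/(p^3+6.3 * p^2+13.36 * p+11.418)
Set denominator = 0: p^3 + 6.3*p^2 + 13.36*p + 11.418 = (p + 3.3)(p^2 + 3*p + 3.46) = 0 → Poles: -1.5 + 1.1j, -1.5 - 1.1j, -3.3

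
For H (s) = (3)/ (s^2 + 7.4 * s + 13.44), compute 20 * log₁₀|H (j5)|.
Substitute s = j*5: H(j5) = -0.0230795 - 0.0738703j.
|H(j5)| = sqrt(Re² + Im²) = 0.07739.
20*log₁₀(0.07739) = -22.23 dB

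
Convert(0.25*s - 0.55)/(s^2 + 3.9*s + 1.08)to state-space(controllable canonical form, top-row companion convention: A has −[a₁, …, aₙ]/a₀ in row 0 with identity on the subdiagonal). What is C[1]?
Reachable canonical form: C = numerator coefficients (right-aligned, zero-padded to length n).
num = 0.25*s - 0.55, C = [[0.25, -0.55]].
C[1] = -0.55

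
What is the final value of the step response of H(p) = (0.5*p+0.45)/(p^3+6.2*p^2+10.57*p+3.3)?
FVT: lim_{t→∞} y(t) = lim_{p→0} p*Y(p) where Y(p) = H(p)/p.
= lim_{p→0} H(p) = H(0) = num(0)/den(0) = 0.45/3.3 = 0.1364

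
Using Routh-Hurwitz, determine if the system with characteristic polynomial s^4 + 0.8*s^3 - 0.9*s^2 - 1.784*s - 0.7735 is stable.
Routh array:
s^4: [1, -0.9, -0.7735]; s^3: [0.8, -1.784]; s^2: [1.33, -0.7735]; s^1: [-1.31874]; s^0: [-0.7735]
First column: [1, 0.8, 1.33, -1.31874, -0.7735]. Sign changes = 1.
No, unstable (1 RHP root(s))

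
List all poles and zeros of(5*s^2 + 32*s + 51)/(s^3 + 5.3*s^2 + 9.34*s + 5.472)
Set denominator = 0: s^3 + 5.3*s^2 + 9.34*s + 5.472 = (s + 1.8)(s + 1.9)(s + 1.6) = 0 → Poles: -1.6, -1.8, -1.9
Set numerator = 0: 5*s^2 + 32*s + 51 = 5*(s + 3)(s + 3.4) = 0 → Zeros: -3, -3.4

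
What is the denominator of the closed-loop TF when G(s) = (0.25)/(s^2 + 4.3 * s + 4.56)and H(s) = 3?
Characteristic poly = G_den * H_den + G_num * H_num = (s^2 + 4.3*s + 4.56) + (0.75) = s^2 + 4.3*s + 5.31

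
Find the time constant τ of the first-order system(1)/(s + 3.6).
First-order system: τ = -1/pole. Pole = -3.6. τ = -1/(-3.6) = 0.2778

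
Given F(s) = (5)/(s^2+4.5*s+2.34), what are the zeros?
Numerator is a nonzero constant (5) → Zeros: none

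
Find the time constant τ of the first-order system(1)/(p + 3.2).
First-order system: τ = -1/pole. Pole = -3.2. τ = -1/(-3.2) = 0.3125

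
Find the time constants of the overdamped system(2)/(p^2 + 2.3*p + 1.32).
Overdamped: real poles at -1.1, -1.2. τ = -1/pole → τ₁ = 0.9091, τ₂ = 0.8333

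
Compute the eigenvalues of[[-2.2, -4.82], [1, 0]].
Eigenvalues solve det(λI - A) = 0.
Characteristic polynomial: λ^2 + 2.2*λ + 4.82 = 0.
Roots: -1.1 + 1.9j, -1.1 - 1.9j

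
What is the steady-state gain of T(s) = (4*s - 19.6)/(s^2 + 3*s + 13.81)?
DC gain = T(0) = num(0)/den(0) = -19.6/13.81 = -1.419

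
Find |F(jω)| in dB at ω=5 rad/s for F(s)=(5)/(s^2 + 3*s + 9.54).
Substitute s = j*5: F(j5) = -0.166591 - 0.161634j.
|F(j5)| = sqrt(Re² + Im²) = 0.2321.
20*log₁₀(0.2321) = -12.69 dB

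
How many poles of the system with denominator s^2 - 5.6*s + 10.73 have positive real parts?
Poles: 2.8 + 1.7j, 2.8 - 1.7j. RHP poles (Re>0): 2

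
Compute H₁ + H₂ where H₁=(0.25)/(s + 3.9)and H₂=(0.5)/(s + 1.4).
Parallel: H = H₁ + H₂ = (n₁·d₂ + n₂·d₁)/(d₁·d₂).
n₁·d₂ = 0.25*s + 0.35. n₂·d₁ = 0.5*s + 1.95. Sum = 0.75*s + 2.3. d₁·d₂ = s^2 + 5.3*s + 5.46.
H(s) = (0.75*s + 2.3)/(s^2 + 5.3*s + 5.46)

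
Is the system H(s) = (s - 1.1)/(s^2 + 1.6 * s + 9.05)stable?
Denominator: s^2 + 1.6*s + 9.05. Poles: -0.8 + 2.9j, -0.8 - 2.9j. All Re(p)<0: Yes (stable)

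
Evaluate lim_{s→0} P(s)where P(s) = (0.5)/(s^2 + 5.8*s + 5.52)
DC gain = P(0) = num(0)/den(0) = 0.5/5.52 = 0.09058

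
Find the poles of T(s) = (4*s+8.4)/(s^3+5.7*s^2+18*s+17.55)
Set denominator = 0: s^3 + 5.7*s^2 + 18*s + 17.55 = (s + 1.5)(s^2 + 4.2*s + 11.7) = 0 → Poles: -1.5, -2.1 + 2.7j, -2.1 - 2.7j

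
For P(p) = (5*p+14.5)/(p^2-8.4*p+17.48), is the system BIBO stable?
Denominator: p^2 - 8.4*p + 17.48 = (p - 4.6)(p - 3.8). Poles: 3.8, 4.6. All Re(p)<0: No (unstable)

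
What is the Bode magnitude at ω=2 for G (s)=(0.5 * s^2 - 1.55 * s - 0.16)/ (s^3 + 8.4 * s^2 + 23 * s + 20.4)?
Substitute s = j*2: G(j2) = -0.055176 + 0.0760085j.
|G(j2)| = sqrt(Re² + Im²) = 0.09392.
20*log₁₀(0.09392) = -20.54 dB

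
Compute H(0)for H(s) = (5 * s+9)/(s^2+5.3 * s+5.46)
DC gain = H(0) = num(0)/den(0) = 9/5.46 = 1.648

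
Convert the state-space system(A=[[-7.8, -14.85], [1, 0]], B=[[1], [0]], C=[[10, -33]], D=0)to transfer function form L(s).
L(s) = C(sI - A)⁻¹B + D.
Characteristic polynomial det(sI - A) = s^2 + 7.8*s + 14.85.
Numerator from C·adj(sI-A)·B + D·det(sI-A) = 10*s - 33.
L(s) = (10*s - 33)/(s^2 + 7.8*s + 14.85)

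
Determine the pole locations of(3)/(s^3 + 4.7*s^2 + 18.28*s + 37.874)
Set denominator = 0: s^3 + 4.7*s^2 + 18.28*s + 37.874 = (s + 2.9)(s^2 + 1.8*s + 13.06) = 0 → Poles: -0.9 + 3.5j, -0.9 - 3.5j, -2.9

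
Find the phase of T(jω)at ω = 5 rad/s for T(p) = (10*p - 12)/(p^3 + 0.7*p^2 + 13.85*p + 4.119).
Substitute p = j*5: T(j5) = -0.799159 - 0.407059j.
∠T(j5) = atan2(Im, Re) = atan2(-0.407059, -0.799159) = -153.01°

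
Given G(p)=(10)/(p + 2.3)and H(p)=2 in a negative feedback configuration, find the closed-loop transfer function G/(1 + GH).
Closed-loop T = G/(1+GH).
Numerator: G_num * H_den = 10.
Denominator: G_den * H_den + G_num * H_num = (p + 2.3) + (20) = p + 22.3.
T(p) = (10)/(p + 22.3)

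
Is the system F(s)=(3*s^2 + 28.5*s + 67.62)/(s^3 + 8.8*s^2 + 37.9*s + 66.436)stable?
Denominator: s^3 + 8.8*s^2 + 37.9*s + 66.436 = (s + 3.4)(s^2 + 5.4*s + 19.54). Poles: -2.7 + 3.5j, -2.7 - 3.5j, -3.4. All Re(p)<0: Yes (stable)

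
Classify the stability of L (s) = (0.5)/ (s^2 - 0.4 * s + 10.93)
Denominator: s^2 - 0.4*s + 10.93. Poles: 0.2 + 3.3j, 0.2 - 3.3j. Unstable (2 pole(s) in RHP)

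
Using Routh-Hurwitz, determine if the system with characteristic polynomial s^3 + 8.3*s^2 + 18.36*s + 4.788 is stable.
Routh array:
s^3: [1, 18.36]; s^2: [8.3, 4.788]; s^1: [17.7831]; s^0: [4.788]
First column: [1, 8.3, 17.7831, 4.788]. Sign changes = 0.
Yes, stable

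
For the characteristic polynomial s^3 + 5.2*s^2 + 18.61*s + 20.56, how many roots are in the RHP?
s^3 + 5.2*s^2 + 18.61*s + 20.56 = (s + 1.6)(s^2 + 3.6*s + 12.85). Poles: -1.6, -1.8 + 3.1j, -1.8 - 3.1j. RHP poles (Re>0): 0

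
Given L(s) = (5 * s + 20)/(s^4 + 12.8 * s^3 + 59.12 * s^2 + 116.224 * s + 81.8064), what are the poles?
Set denominator = 0: s^4 + 12.8*s^3 + 59.12*s^2 + 116.224*s + 81.8064 = (s + 3.8)(s + 2.6)(s + 4.6)(s + 1.8) = 0 → Poles: -1.8, -2.6, -3.8, -4.6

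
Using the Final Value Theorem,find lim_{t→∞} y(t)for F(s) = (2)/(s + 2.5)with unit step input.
FVT: lim_{t→∞} y(t) = lim_{s→0} s*Y(s) where Y(s) = F(s)/s.
= lim_{s→0} F(s) = F(0) = num(0)/den(0) = 2/2.5 = 0.8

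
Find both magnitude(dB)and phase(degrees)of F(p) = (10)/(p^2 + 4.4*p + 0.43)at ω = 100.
Substitute p = j*100: F(j100) = -0.00099811 - 4.39188e-05j.
|F| = 20*log₁₀(sqrt(Re²+Im²)) = -60.01 dB.
∠F = atan2(Im, Re) = -177.48°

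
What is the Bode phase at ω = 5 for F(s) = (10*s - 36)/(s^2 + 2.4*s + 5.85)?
Substitute s = j*5: F(j5) = 2.52466 - 1.02893j.
∠F(j5) = atan2(Im, Re) = atan2(-1.02893, 2.52466) = -22.17°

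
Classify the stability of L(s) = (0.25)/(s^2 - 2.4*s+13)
Denominator: s^2 - 2.4*s + 13. Poles: 1.2 + 3.4j, 1.2 - 3.4j. Unstable (2 pole(s) in RHP)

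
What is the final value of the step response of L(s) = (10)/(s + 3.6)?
FVT: lim_{t→∞} y(t) = lim_{s→0} s*Y(s) where Y(s) = L(s)/s.
= lim_{s→0} L(s) = L(0) = num(0)/den(0) = 10/3.6 = 2.778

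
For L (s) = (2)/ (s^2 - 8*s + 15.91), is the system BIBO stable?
Denominator: s^2 - 8*s + 15.91 = (s - 4.3)(s - 3.7). Poles: 3.7, 4.3. All Re(p)<0: No (unstable)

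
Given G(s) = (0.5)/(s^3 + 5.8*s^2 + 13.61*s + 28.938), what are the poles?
Set denominator = 0: s^3 + 5.8*s^2 + 13.61*s + 28.938 = (s + 4.2)(s^2 + 1.6*s + 6.89) = 0 → Poles: -0.8 + 2.5j, -0.8 - 2.5j, -4.2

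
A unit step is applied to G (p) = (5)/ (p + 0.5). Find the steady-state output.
FVT: lim_{t→∞} y(t) = lim_{p→0} p*Y(p) where Y(p) = G(p)/p.
= lim_{p→0} G(p) = G(0) = num(0)/den(0) = 5/0.5 = 10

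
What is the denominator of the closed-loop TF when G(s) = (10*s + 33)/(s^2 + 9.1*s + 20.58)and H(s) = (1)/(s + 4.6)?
Characteristic poly = G_den * H_den + G_num * H_num = (s^3 + 13.7*s^2 + 62.44*s + 94.668) + (10*s + 33) = s^3 + 13.7*s^2 + 72.44*s + 127.668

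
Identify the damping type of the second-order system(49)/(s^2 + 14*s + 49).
Standard form: ωn²/(s²+2ζωn·s+ωn²) gives ωn=7, ζ=1.
Critically damped (ζ = 1)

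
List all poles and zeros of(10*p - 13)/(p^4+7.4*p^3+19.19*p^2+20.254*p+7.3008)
Set denominator = 0: p^4 + 7.4*p^3 + 19.19*p^2 + 20.254*p + 7.3008 = (p + 1.3)(p + 2.7)(p + 0.8)(p + 2.6) = 0 → Poles: -0.8, -1.3, -2.6, -2.7
Set numerator = 0: 10*p - 13 = 0 → Zeros: 1.3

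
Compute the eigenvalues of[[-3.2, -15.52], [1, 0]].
Eigenvalues solve det(λI - A) = 0.
Characteristic polynomial: λ^2 + 3.2*λ + 15.52 = 0.
Roots: -1.6 + 3.6j, -1.6 - 3.6j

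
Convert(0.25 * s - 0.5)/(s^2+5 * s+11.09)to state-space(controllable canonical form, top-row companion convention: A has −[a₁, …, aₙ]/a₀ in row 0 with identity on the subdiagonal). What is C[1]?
Reachable canonical form: C = numerator coefficients (right-aligned, zero-padded to length n).
num = 0.25*s - 0.5, C = [[0.25, -0.5]].
C[1] = -0.5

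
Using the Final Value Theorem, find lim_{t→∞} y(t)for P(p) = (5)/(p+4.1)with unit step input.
FVT: lim_{t→∞} y(t) = lim_{p→0} p*Y(p) where Y(p) = P(p)/p.
= lim_{p→0} P(p) = P(0) = num(0)/den(0) = 5/4.1 = 1.22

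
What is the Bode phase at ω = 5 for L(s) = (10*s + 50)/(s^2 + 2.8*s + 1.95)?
Substitute s = j*5: L(j5) = -0.622162 - 2.54708j.
∠L(j5) = atan2(Im, Re) = atan2(-2.54708, -0.622162) = -103.73°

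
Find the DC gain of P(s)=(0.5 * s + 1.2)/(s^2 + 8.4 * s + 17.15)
DC gain = P(0) = num(0)/den(0) = 1.2/17.15 = 0.06997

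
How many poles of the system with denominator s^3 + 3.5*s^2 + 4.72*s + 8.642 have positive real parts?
s^3 + 3.5*s^2 + 4.72*s + 8.642 = (s + 2.9)(s^2 + 0.6*s + 2.98). Poles: -0.3 + 1.7j, -0.3 - 1.7j, -2.9. RHP poles (Re>0): 0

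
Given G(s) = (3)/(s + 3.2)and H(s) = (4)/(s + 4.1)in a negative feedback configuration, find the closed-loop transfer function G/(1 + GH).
Closed-loop T = G/(1+GH).
Numerator: G_num * H_den = 3*s + 12.3.
Denominator: G_den * H_den + G_num * H_num = (s^2 + 7.3*s + 13.12) + (12) = s^2 + 7.3*s + 25.12.
T(s) = (3*s + 12.3)/(s^2 + 7.3*s + 25.12)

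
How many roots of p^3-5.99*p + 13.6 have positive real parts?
Factor: p^3 - 5.99*p + 13.6 = (p + 3.2)(p^2 - 3.2*p + 4.25).
Roots: -3.2, 1.6 + 1.3j, 1.6 - 1.3j.
RHP roots (Re>0): 2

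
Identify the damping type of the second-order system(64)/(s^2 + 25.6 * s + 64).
Standard form: ωn²/(s²+2ζωn·s+ωn²) gives ωn=8, ζ=1.6.
Overdamped (ζ = 1.6 > 1)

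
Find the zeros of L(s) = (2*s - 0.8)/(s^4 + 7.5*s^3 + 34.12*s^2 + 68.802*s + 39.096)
Set numerator = 0: 2*s - 0.8 = 0 → Zeros: 0.4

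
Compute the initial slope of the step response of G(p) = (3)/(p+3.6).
IVT: y'(0⁺) = lim_{p→∞} p²·Y(p) = lim_{p→∞} p·G(p).
deg(num) = 0, deg(den) = 1, relative degree = 1, so p·G(p) → (leading num)/(leading den) = 3/1 = 3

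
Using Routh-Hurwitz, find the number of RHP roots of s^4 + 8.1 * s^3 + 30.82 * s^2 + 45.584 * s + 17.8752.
Routh array:
s^4: [1, 30.82, 17.8752]; s^3: [8.1, 45.584]; s^2: [25.1923, 17.8752]; s^1: [39.8367]; s^0: [17.8752]
First column: [1, 8.1, 25.1923, 39.8367, 17.8752]. Sign changes = RHP roots = 0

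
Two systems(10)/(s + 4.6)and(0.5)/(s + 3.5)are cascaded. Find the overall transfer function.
Series: H = H₁ · H₂ = (n₁·n₂)/(d₁·d₂).
Num: n₁·n₂ = 5. Den: d₁·d₂ = s^2 + 8.1*s + 16.1.
H(s) = (5)/(s^2 + 8.1*s + 16.1)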